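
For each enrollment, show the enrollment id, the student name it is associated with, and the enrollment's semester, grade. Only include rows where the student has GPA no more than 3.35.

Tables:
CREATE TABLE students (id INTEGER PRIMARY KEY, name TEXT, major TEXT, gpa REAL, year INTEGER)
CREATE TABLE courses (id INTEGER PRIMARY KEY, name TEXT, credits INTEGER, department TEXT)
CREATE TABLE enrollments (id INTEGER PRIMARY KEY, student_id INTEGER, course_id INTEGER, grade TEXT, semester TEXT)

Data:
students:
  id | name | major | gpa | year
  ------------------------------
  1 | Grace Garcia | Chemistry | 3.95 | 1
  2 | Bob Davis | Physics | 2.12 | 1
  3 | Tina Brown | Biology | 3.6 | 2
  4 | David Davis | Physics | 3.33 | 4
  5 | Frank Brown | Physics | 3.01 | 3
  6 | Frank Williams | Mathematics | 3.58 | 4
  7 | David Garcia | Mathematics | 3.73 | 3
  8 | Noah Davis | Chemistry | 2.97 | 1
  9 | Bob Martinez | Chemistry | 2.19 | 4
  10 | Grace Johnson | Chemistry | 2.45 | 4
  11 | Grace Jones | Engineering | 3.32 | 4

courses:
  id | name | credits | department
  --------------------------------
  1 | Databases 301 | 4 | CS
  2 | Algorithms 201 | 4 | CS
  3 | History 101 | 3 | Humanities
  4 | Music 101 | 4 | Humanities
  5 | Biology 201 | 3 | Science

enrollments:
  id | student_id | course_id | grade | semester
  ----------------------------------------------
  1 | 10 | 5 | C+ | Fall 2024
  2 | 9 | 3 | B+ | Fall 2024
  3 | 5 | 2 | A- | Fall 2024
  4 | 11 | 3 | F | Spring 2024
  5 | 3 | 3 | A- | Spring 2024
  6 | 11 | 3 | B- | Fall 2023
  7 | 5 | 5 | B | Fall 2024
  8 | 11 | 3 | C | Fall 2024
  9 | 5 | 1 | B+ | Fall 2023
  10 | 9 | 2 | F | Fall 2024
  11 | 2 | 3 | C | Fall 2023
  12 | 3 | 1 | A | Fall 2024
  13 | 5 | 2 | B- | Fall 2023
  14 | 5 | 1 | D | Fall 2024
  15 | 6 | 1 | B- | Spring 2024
SELECT c.id, p.name AS student, c.semester, c.grade FROM enrollments c JOIN students p ON c.student_id = p.id WHERE p.gpa <= 3.35

Execution result:
id | student | semester | grade
1 | Grace Johnson | Fall 2024 | C+
2 | Bob Martinez | Fall 2024 | B+
3 | Frank Brown | Fall 2024 | A-
4 | Grace Jones | Spring 2024 | F
6 | Grace Jones | Fall 2023 | B-
7 | Frank Brown | Fall 2024 | B
8 | Grace Jones | Fall 2024 | C
9 | Frank Brown | Fall 2023 | B+
10 | Bob Martinez | Fall 2024 | F
11 | Bob Davis | Fall 2023 | C
13 | Frank Brown | Fall 2023 | B-
14 | Frank Brown | Fall 2024 | D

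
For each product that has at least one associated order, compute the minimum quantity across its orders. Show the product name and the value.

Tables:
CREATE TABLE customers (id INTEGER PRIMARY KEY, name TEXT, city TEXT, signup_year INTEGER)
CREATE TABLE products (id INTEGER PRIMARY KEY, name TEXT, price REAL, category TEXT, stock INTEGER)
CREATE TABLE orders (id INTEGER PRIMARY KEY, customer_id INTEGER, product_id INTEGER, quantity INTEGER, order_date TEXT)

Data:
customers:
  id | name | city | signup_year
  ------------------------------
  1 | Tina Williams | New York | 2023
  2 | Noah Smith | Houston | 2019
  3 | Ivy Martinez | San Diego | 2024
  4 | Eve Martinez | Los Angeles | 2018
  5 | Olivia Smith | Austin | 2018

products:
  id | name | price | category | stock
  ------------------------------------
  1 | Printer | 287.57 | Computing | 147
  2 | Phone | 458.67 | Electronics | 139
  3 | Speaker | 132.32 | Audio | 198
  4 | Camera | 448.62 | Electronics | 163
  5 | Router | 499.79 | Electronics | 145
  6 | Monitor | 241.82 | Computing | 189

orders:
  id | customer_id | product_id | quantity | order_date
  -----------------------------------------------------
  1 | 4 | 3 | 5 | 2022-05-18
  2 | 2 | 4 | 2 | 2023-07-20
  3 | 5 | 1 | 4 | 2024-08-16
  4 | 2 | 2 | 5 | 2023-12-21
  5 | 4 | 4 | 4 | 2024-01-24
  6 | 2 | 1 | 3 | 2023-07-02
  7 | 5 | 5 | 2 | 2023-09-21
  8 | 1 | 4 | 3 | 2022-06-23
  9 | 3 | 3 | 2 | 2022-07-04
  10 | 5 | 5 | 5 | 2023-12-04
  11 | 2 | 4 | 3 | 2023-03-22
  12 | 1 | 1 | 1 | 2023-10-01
SELECT p.name, MIN(c.quantity) AS min_quantity FROM orders c JOIN products p ON c.product_id = p.id GROUP BY p.id, p.name

Execution result:
name | min_quantity
Printer | 1
Phone | 5
Speaker | 2
Camera | 2
Router | 2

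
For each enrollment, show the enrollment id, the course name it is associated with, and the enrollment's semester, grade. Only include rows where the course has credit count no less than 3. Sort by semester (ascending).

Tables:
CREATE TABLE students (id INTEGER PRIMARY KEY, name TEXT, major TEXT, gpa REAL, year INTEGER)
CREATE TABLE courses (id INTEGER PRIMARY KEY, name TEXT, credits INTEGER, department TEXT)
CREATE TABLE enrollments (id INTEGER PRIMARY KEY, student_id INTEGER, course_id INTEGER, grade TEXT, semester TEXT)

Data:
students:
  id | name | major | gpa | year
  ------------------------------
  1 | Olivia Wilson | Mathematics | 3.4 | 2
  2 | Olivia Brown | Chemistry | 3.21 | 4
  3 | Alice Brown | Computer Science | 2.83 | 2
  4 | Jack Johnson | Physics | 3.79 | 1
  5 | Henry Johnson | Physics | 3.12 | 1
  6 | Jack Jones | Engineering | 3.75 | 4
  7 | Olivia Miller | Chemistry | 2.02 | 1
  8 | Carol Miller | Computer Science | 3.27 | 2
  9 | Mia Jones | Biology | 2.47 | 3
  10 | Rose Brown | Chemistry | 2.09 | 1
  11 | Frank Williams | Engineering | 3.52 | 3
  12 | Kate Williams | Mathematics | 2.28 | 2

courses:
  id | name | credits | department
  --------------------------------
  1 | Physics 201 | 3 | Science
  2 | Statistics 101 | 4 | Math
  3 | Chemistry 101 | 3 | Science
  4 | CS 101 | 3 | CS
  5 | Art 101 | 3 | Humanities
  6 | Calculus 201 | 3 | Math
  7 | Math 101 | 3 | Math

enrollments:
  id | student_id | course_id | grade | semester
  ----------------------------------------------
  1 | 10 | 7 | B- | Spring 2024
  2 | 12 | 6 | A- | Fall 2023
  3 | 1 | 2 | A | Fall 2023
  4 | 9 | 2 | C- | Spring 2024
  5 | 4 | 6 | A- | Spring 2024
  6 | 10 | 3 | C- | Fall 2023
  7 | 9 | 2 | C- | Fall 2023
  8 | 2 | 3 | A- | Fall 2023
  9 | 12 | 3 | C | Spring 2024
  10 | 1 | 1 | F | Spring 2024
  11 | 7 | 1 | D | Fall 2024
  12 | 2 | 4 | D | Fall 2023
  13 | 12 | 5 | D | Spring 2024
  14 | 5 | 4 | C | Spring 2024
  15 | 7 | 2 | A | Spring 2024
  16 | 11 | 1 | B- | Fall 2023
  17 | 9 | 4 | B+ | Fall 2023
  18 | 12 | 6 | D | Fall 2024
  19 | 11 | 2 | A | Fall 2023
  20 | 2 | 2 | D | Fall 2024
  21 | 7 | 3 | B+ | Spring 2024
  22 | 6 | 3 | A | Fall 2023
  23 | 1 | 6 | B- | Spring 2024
SELECT c.id, p.name AS course, c.semester, c.grade FROM enrollments c JOIN courses p ON c.course_id = p.id WHERE p.credits >= 3 ORDER BY c.semester ASC

Execution result:
id | course | semester | grade
2 | Calculus 201 | Fall 2023 | A-
3 | Statistics 101 | Fall 2023 | A
6 | Chemistry 101 | Fall 2023 | C-
7 | Statistics 101 | Fall 2023 | C-
8 | Chemistry 101 | Fall 2023 | A-
12 | CS 101 | Fall 2023 | D
16 | Physics 201 | Fall 2023 | B-
17 | CS 101 | Fall 2023 | B+
19 | Statistics 101 | Fall 2023 | A
22 | Chemistry 101 | Fall 2023 | A
11 | Physics 201 | Fall 2024 | D
18 | Calculus 201 | Fall 2024 | D
20 | Statistics 101 | Fall 2024 | D
1 | Math 101 | Spring 2024 | B-
4 | Statistics 101 | Spring 2024 | C-
5 | Calculus 201 | Spring 2024 | A-
9 | Chemistry 101 | Spring 2024 | C
10 | Physics 201 | Spring 2024 | F
13 | Art 101 | Spring 2024 | D
14 | CS 101 | Spring 2024 | C
15 | Statistics 101 | Spring 2024 | A
21 | Chemistry 101 | Spring 2024 | B+
23 | Calculus 201 | Spring 2024 | B-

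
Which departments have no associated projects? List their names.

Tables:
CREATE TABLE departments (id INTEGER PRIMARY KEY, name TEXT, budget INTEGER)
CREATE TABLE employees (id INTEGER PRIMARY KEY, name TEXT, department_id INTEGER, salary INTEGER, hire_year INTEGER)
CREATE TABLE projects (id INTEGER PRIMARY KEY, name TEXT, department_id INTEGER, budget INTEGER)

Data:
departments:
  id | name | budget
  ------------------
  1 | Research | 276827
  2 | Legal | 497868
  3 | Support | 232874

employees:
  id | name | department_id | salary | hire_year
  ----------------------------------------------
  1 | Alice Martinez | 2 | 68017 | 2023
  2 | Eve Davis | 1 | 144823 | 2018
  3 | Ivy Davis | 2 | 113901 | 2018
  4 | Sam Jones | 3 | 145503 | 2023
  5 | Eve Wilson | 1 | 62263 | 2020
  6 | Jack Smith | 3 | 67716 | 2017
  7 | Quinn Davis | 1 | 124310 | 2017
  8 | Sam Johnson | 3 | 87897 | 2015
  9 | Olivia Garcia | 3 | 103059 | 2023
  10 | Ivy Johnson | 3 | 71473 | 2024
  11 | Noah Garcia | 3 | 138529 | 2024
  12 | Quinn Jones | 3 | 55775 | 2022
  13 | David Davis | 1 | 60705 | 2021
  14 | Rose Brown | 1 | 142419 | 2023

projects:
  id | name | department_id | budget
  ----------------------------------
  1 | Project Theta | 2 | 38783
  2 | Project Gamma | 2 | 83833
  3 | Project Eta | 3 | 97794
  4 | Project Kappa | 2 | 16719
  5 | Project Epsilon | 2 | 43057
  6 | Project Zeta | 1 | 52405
SELECT p.name FROM departments p LEFT JOIN projects c ON c.department_id = p.id WHERE c.id IS NULL

Execution result:
(no rows)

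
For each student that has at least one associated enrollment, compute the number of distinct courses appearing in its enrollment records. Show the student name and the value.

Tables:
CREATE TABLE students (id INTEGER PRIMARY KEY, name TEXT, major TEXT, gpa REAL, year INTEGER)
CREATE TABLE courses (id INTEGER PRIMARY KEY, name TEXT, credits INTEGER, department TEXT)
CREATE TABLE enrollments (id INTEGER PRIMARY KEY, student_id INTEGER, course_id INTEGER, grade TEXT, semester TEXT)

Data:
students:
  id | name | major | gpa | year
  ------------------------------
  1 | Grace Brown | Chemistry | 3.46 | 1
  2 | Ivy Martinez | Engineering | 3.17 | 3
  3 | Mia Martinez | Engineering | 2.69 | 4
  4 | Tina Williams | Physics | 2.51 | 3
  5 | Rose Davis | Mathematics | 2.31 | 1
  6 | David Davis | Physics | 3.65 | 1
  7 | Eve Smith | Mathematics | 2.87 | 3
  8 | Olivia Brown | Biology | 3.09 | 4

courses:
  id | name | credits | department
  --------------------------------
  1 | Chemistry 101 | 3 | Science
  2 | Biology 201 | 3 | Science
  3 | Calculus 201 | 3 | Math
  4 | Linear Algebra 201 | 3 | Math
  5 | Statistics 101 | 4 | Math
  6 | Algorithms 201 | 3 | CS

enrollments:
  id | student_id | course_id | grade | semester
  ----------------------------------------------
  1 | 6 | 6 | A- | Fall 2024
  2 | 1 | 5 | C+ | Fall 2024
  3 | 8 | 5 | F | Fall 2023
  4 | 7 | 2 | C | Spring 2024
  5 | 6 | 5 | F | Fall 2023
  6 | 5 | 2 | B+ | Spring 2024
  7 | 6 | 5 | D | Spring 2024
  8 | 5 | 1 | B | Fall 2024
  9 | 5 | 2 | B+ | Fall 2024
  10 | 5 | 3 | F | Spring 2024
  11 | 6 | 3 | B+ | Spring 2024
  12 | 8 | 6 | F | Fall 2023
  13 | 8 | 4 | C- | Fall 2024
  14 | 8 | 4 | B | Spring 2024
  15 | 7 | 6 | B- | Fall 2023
SELECT p.name, COUNT(DISTINCT c.course_id) AS distinct_course_count FROM enrollments c JOIN students p ON c.student_id = p.id GROUP BY p.id, p.name

Execution result:
name | distinct_course_count
Grace Brown | 1
Rose Davis | 3
David Davis | 3
Eve Smith | 2
Olivia Brown | 3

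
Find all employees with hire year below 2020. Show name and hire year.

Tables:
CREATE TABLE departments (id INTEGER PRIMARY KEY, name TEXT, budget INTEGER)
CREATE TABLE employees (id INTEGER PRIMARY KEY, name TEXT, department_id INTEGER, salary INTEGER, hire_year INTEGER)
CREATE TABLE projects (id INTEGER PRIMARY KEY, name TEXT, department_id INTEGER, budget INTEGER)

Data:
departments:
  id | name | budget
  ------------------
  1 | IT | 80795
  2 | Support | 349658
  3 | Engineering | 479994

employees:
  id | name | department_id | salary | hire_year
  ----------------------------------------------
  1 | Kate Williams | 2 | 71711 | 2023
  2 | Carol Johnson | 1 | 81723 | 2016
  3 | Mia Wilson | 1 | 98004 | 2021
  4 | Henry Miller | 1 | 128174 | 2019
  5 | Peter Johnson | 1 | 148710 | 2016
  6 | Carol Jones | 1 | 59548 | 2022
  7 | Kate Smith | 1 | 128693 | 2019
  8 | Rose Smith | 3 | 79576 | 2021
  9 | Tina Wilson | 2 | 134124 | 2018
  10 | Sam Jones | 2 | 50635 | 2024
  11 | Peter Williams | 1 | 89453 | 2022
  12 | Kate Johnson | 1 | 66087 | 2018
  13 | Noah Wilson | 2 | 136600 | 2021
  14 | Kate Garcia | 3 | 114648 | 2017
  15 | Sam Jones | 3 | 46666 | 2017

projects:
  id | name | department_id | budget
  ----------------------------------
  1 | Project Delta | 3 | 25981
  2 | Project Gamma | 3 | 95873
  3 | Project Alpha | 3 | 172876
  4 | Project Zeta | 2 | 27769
SELECT name, hire_year FROM employees WHERE hire_year < 2020

Execution result:
name | hire_year
Carol Johnson | 2016
Henry Miller | 2019
Peter Johnson | 2016
Kate Smith | 2019
Tina Wilson | 2018
Kate Johnson | 2018
Kate Garcia | 2017
Sam Jones | 2017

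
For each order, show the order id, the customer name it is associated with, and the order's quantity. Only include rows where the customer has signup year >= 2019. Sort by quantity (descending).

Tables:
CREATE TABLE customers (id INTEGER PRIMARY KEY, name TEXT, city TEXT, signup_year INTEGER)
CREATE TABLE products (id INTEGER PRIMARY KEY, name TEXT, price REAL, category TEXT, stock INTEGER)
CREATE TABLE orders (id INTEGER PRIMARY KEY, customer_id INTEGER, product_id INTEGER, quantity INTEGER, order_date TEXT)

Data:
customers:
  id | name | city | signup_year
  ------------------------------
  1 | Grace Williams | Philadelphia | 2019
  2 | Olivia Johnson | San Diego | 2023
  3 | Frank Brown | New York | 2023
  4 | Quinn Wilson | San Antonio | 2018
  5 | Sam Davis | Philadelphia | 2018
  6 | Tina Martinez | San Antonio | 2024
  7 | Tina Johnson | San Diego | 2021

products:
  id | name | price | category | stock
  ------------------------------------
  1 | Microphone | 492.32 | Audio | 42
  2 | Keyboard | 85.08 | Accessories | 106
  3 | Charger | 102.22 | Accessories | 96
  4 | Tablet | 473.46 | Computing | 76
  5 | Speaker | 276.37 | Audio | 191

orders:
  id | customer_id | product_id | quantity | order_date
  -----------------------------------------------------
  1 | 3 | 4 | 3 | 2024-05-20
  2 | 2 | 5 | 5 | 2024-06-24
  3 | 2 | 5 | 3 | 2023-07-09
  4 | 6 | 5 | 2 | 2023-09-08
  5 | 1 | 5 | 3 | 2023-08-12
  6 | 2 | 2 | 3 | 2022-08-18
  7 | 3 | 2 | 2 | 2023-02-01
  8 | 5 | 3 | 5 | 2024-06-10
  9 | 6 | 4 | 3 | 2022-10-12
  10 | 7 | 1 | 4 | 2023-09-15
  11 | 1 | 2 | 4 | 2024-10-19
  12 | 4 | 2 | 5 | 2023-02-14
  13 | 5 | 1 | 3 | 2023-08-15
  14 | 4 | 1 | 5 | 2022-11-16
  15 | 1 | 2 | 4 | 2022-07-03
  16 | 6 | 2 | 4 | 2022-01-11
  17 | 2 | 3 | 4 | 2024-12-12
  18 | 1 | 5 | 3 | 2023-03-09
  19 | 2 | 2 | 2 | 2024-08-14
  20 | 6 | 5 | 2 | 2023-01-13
SELECT c.id, p.name AS customer, c.quantity FROM orders c JOIN customers p ON c.customer_id = p.id WHERE p.signup_year >= 2019 ORDER BY c.quantity DESC

Execution result:
id | customer | quantity
2 | Olivia Johnson | 5
10 | Tina Johnson | 4
11 | Grace Williams | 4
15 | Grace Williams | 4
16 | Tina Martinez | 4
17 | Olivia Johnson | 4
1 | Frank Brown | 3
3 | Olivia Johnson | 3
5 | Grace Williams | 3
6 | Olivia Johnson | 3
9 | Tina Martinez | 3
18 | Grace Williams | 3
4 | Tina Martinez | 2
7 | Frank Brown | 2
19 | Olivia Johnson | 2
20 | Tina Martinez | 2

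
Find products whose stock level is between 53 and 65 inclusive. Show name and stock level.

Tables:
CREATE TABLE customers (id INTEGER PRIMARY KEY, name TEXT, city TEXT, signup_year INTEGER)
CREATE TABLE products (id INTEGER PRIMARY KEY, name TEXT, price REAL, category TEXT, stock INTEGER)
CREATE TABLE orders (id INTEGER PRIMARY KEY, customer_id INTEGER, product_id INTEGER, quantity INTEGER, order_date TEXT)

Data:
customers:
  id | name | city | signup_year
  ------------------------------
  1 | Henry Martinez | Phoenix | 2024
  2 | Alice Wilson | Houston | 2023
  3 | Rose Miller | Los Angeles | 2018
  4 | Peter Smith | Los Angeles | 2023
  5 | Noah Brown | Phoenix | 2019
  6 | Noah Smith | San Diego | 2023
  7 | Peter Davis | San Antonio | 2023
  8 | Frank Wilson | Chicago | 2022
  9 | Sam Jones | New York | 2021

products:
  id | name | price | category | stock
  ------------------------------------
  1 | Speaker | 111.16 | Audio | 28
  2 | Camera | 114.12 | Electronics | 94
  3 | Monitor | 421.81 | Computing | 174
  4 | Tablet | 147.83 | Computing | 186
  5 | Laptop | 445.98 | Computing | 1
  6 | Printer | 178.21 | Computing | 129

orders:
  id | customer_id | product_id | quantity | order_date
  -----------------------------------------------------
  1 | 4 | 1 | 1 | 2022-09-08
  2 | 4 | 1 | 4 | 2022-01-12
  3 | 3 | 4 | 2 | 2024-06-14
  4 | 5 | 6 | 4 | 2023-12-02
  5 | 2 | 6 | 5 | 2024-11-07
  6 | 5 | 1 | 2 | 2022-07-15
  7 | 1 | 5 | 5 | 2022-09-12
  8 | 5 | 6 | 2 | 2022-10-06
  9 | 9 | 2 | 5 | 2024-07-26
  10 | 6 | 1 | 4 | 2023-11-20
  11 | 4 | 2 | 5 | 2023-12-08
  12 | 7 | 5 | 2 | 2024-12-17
SELECT name, stock FROM products WHERE stock BETWEEN 53 AND 65

Execution result:
(no rows)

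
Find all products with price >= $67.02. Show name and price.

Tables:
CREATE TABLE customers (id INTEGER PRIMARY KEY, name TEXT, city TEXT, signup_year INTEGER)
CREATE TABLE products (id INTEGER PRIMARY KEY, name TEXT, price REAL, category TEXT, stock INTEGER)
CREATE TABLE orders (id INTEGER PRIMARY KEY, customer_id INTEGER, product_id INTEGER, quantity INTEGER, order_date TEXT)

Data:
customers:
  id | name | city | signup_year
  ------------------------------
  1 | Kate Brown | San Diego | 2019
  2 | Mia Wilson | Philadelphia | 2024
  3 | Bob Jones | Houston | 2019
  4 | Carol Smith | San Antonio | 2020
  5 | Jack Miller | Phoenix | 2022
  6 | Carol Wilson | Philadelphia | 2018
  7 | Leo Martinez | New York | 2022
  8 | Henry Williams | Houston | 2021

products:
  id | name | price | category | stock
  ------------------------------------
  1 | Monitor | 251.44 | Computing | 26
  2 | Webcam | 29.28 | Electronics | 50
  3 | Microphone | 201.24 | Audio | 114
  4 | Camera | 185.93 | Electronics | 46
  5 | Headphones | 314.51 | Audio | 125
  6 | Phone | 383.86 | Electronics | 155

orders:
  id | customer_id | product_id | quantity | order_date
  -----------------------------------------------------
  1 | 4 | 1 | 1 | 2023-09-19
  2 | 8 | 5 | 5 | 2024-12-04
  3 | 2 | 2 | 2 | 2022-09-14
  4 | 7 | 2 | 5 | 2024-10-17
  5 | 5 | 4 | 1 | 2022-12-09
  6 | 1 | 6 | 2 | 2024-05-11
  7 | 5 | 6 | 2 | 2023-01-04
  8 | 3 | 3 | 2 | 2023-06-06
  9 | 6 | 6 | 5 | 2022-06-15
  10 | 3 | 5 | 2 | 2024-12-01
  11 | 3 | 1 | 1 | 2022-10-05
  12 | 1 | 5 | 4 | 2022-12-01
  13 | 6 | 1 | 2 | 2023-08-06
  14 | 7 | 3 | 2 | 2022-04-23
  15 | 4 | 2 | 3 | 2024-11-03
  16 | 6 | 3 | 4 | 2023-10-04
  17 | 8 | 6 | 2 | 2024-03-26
SELECT name, price FROM products WHERE price >= 67.02

Execution result:
name | price
Monitor | 251.44
Microphone | 201.24
Camera | 185.93
Headphones | 314.51
Phone | 383.86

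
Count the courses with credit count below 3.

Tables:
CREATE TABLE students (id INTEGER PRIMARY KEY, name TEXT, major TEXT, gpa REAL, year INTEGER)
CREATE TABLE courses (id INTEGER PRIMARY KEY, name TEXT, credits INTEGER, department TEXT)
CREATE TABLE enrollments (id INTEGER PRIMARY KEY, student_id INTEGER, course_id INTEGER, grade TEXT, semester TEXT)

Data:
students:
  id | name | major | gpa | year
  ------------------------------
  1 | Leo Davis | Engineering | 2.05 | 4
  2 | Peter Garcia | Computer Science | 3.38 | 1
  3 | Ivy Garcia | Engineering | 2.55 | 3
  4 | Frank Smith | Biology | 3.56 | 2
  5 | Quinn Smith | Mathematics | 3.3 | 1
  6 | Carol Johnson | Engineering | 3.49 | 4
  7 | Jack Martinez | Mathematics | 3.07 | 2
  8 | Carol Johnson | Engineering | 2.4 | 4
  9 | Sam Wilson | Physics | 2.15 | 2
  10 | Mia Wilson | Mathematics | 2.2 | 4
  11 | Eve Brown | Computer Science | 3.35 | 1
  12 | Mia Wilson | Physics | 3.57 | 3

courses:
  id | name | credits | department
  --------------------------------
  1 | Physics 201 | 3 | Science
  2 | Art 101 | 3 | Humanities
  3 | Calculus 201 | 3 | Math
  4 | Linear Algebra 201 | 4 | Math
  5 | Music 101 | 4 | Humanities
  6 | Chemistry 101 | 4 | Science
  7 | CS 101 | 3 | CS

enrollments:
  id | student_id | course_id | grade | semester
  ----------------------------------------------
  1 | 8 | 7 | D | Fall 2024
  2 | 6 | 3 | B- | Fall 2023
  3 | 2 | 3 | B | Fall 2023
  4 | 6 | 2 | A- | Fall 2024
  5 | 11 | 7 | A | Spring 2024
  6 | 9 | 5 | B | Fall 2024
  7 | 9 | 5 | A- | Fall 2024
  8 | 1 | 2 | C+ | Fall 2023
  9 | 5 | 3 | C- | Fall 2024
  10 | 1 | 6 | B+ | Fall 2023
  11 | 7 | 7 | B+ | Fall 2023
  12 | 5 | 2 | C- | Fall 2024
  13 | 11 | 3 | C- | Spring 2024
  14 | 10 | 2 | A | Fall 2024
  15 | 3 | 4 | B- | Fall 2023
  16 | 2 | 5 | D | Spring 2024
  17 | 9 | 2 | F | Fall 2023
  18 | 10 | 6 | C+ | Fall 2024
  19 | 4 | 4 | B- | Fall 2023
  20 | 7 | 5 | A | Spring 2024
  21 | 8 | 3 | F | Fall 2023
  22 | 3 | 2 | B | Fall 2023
SELECT COUNT(*) FROM courses WHERE credits < 3

Execution result:
0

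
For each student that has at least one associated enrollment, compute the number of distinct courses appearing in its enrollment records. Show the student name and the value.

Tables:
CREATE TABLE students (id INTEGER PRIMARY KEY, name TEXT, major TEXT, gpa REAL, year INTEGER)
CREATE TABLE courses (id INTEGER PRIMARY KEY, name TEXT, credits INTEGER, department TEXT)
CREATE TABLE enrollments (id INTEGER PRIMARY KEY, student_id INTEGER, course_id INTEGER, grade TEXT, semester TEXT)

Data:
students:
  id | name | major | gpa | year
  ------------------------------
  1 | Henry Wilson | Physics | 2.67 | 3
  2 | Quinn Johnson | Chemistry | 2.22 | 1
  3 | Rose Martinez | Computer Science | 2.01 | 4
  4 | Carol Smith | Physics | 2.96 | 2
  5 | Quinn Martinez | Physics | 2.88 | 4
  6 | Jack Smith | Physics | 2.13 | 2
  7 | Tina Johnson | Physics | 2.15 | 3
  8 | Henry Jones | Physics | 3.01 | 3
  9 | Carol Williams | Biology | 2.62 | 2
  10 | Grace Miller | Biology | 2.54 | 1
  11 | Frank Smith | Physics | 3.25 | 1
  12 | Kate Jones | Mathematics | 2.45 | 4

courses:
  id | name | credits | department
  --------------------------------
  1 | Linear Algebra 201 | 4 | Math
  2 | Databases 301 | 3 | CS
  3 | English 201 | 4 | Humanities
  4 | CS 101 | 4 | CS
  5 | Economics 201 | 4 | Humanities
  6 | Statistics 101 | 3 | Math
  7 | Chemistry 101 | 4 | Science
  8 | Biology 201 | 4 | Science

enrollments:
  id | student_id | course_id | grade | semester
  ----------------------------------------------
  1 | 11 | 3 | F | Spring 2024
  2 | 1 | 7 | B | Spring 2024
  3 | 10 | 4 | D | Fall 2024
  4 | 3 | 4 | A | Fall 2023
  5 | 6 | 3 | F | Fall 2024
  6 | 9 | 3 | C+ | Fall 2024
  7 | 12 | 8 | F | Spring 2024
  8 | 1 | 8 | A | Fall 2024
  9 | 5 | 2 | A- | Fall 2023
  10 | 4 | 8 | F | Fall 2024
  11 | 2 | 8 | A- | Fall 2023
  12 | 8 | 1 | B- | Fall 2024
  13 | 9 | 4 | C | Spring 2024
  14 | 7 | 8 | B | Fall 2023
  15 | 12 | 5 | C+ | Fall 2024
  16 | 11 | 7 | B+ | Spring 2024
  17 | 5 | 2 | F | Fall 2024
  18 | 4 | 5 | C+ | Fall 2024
SELECT p.name, COUNT(DISTINCT c.course_id) AS distinct_course_count FROM enrollments c JOIN students p ON c.student_id = p.id GROUP BY p.id, p.name

Execution result:
name | distinct_course_count
Henry Wilson | 2
Quinn Johnson | 1
Rose Martinez | 1
Carol Smith | 2
Quinn Martinez | 1
Jack Smith | 1
Tina Johnson | 1
Henry Jones | 1
Carol Williams | 2
Grace Miller | 1
Frank Smith | 2
Kate Jones | 2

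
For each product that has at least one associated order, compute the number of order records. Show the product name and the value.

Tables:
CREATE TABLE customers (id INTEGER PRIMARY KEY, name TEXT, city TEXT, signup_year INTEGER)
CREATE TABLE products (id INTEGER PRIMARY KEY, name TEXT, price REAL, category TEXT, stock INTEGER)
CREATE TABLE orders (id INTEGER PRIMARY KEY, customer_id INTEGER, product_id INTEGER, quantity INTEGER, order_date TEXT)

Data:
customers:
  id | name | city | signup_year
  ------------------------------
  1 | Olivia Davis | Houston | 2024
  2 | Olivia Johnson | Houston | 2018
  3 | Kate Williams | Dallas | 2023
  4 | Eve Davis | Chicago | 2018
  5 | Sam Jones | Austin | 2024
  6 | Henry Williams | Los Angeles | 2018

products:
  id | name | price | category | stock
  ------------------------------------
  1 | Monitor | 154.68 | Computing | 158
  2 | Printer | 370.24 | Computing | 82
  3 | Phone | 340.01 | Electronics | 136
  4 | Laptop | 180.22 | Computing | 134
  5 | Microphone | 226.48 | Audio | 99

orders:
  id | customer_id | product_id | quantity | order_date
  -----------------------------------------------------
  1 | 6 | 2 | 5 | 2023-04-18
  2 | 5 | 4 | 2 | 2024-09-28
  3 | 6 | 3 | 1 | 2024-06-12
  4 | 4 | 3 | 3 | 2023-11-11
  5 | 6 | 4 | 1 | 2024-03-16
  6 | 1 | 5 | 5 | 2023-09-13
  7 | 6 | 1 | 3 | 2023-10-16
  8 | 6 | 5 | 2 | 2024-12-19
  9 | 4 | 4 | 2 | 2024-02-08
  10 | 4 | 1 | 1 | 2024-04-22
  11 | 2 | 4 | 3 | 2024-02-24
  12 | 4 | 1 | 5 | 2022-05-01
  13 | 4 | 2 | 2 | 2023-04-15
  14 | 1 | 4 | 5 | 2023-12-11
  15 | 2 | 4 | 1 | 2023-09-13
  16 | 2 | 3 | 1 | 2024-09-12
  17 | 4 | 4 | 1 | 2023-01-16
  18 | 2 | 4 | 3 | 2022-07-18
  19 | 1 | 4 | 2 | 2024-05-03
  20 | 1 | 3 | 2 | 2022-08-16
SELECT p.name, COUNT(*) AS n FROM orders c JOIN products p ON c.product_id = p.id GROUP BY p.id, p.name

Execution result:
name | n
Monitor | 3
Printer | 2
Phone | 4
Laptop | 9
Microphone | 2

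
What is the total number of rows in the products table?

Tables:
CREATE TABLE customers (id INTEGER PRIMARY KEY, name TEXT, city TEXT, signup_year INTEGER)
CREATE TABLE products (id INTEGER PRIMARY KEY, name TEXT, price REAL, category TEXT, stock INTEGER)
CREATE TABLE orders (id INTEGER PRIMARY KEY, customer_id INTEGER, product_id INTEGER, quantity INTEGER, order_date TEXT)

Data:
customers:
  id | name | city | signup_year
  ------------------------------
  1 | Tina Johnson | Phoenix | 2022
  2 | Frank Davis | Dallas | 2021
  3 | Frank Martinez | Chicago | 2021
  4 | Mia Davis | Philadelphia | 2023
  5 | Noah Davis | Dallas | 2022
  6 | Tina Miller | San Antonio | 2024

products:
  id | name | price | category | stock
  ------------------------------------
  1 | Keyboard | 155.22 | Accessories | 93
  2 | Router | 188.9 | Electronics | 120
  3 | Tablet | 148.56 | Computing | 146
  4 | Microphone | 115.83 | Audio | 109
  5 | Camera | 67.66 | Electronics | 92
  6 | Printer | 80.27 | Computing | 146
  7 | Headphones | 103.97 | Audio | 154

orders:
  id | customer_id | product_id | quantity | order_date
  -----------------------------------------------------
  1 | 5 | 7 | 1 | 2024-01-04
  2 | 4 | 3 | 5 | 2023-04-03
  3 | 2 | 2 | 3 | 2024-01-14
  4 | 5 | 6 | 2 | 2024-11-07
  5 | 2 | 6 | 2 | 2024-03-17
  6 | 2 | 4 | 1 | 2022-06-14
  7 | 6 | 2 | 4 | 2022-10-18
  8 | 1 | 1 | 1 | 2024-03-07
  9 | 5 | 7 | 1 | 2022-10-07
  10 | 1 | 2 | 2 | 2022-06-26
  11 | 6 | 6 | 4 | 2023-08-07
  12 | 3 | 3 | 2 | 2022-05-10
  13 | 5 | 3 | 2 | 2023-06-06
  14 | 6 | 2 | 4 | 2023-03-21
SELECT COUNT(*) FROM products

Execution result:
7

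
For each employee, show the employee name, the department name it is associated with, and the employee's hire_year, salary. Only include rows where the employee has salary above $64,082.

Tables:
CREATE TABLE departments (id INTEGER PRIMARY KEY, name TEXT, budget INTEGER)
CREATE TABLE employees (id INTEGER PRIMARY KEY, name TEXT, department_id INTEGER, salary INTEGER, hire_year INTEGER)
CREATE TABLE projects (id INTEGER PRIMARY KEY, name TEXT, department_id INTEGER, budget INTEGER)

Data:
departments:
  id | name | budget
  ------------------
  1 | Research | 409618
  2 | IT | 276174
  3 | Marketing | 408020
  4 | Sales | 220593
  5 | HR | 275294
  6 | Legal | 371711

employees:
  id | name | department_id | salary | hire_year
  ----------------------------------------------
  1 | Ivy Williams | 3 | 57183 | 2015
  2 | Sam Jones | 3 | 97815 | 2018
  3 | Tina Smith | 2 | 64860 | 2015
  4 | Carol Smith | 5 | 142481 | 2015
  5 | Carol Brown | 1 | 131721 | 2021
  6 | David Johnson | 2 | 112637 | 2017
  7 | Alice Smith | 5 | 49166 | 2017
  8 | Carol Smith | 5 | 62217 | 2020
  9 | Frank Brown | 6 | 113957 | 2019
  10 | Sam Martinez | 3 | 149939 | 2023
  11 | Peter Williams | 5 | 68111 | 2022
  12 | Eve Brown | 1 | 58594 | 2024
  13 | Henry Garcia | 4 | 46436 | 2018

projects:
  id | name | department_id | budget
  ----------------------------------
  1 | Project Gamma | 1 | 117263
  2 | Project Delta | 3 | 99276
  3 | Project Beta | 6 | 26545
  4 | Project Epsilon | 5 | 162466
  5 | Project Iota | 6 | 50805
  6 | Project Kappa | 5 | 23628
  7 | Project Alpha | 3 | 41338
SELECT c.name, p.name AS department, c.hire_year, c.salary FROM employees c JOIN departments p ON c.department_id = p.id WHERE c.salary > 64082

Execution result:
name | department | hire_year | salary
Sam Jones | Marketing | 2018 | 97815
Tina Smith | IT | 2015 | 64860
Carol Smith | HR | 2015 | 142481
Carol Brown | Research | 2021 | 131721
David Johnson | IT | 2017 | 112637
Frank Brown | Legal | 2019 | 113957
Sam Martinez | Marketing | 2023 | 149939
Peter Williams | HR | 2022 | 68111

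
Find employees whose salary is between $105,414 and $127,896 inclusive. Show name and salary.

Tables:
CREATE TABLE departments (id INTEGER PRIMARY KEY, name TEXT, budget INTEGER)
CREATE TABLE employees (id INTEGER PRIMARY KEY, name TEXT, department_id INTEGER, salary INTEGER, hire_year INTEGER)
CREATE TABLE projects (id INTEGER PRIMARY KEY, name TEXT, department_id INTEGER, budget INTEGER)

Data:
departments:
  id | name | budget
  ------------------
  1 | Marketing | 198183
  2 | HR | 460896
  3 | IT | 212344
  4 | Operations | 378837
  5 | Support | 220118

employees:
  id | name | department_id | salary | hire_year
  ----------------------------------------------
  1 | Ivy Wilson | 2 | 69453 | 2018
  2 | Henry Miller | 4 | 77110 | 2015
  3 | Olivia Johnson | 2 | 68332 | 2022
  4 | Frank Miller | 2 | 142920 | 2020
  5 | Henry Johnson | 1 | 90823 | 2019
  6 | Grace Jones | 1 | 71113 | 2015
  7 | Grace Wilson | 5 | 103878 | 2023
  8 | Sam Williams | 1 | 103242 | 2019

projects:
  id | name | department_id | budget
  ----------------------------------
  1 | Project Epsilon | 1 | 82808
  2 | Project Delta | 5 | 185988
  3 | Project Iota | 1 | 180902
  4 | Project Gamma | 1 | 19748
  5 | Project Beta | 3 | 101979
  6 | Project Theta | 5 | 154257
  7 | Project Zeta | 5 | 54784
SELECT name, salary FROM employees WHERE salary BETWEEN 105414 AND 127896

Execution result:
(no rows)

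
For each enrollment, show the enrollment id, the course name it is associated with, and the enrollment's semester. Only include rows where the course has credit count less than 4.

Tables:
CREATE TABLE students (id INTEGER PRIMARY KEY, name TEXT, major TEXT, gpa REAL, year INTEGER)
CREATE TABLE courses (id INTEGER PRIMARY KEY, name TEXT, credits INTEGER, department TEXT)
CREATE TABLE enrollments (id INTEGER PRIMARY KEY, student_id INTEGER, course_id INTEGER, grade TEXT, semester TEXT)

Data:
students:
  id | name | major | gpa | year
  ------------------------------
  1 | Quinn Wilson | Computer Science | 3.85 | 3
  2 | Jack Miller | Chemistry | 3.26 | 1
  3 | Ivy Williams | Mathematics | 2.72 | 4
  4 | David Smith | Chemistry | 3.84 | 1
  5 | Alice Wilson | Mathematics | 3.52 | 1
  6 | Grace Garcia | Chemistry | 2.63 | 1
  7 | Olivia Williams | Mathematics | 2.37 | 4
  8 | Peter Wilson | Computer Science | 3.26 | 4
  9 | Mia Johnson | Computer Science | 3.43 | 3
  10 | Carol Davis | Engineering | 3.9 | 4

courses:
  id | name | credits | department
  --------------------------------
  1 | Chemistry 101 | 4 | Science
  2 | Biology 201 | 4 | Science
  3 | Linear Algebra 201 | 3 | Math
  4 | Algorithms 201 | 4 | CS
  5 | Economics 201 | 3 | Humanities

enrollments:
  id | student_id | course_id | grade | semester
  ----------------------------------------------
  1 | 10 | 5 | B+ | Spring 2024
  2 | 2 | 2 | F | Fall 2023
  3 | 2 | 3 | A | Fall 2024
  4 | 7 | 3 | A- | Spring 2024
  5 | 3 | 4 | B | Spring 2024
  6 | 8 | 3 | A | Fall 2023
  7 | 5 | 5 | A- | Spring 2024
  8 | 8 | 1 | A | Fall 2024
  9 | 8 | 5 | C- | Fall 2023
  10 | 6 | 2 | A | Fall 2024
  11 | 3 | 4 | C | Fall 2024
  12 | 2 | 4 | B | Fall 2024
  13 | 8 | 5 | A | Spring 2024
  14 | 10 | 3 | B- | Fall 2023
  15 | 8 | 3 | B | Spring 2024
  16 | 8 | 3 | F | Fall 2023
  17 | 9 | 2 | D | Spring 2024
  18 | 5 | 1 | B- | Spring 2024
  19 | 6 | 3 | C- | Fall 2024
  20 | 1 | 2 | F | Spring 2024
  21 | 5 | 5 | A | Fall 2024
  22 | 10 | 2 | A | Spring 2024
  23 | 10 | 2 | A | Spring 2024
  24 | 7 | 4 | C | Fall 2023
SELECT c.id, p.name AS course, c.semester FROM enrollments c JOIN courses p ON c.course_id = p.id WHERE p.credits < 4

Execution result:
id | course | semester
1 | Economics 201 | Spring 2024
3 | Linear Algebra 201 | Fall 2024
4 | Linear Algebra 201 | Spring 2024
6 | Linear Algebra 201 | Fall 2023
7 | Economics 201 | Spring 2024
9 | Economics 201 | Fall 2023
13 | Economics 201 | Spring 2024
14 | Linear Algebra 201 | Fall 2023
15 | Linear Algebra 201 | Spring 2024
16 | Linear Algebra 201 | Fall 2023
19 | Linear Algebra 201 | Fall 2024
21 | Economics 201 | Fall 2024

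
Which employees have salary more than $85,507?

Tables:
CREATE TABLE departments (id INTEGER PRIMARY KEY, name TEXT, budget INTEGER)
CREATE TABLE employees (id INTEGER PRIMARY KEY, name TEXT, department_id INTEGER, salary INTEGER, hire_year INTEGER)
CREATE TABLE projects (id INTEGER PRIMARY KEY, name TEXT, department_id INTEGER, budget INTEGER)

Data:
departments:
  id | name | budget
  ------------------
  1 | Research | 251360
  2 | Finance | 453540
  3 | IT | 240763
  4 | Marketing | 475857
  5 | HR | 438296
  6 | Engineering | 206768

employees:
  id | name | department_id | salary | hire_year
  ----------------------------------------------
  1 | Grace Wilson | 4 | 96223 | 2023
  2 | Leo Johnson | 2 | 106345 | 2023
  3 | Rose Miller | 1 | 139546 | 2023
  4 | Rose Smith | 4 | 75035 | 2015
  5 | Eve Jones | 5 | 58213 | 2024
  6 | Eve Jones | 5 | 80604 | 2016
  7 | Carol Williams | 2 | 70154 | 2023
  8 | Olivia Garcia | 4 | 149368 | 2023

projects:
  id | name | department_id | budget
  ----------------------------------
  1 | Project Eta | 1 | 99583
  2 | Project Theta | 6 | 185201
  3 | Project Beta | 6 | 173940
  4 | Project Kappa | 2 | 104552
SELECT name, salary FROM employees WHERE salary > 85507

Execution result:
name | salary
Grace Wilson | 96223
Leo Johnson | 106345
Rose Miller | 139546
Olivia Garcia | 149368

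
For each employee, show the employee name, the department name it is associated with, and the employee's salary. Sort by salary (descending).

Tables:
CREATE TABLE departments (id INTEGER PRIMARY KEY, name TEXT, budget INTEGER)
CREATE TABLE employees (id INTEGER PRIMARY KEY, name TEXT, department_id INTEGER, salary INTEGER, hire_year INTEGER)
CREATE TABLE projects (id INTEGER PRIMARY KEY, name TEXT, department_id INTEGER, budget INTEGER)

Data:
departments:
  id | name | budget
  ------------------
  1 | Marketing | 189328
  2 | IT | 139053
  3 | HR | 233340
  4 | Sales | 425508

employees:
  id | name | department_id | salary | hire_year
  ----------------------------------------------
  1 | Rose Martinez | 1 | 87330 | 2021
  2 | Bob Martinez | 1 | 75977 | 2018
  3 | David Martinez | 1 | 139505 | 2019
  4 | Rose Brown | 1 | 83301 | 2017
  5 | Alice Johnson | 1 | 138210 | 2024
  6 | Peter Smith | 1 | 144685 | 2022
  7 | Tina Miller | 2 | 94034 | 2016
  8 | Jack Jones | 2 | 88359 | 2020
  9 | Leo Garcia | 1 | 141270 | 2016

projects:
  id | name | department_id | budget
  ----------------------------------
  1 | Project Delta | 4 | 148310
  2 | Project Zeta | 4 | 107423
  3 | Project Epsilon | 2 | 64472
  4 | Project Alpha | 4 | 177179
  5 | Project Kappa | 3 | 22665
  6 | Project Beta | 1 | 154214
SELECT c.name, p.name AS department, c.salary FROM employees c JOIN departments p ON c.department_id = p.id ORDER BY c.salary DESC

Execution result:
name | department | salary
Peter Smith | Marketing | 144685
Leo Garcia | Marketing | 141270
David Martinez | Marketing | 139505
Alice Johnson | Marketing | 138210
Tina Miller | IT | 94034
Jack Jones | IT | 88359
Rose Martinez | Marketing | 87330
Rose Brown | Marketing | 83301
Bob Martinez | Marketing | 75977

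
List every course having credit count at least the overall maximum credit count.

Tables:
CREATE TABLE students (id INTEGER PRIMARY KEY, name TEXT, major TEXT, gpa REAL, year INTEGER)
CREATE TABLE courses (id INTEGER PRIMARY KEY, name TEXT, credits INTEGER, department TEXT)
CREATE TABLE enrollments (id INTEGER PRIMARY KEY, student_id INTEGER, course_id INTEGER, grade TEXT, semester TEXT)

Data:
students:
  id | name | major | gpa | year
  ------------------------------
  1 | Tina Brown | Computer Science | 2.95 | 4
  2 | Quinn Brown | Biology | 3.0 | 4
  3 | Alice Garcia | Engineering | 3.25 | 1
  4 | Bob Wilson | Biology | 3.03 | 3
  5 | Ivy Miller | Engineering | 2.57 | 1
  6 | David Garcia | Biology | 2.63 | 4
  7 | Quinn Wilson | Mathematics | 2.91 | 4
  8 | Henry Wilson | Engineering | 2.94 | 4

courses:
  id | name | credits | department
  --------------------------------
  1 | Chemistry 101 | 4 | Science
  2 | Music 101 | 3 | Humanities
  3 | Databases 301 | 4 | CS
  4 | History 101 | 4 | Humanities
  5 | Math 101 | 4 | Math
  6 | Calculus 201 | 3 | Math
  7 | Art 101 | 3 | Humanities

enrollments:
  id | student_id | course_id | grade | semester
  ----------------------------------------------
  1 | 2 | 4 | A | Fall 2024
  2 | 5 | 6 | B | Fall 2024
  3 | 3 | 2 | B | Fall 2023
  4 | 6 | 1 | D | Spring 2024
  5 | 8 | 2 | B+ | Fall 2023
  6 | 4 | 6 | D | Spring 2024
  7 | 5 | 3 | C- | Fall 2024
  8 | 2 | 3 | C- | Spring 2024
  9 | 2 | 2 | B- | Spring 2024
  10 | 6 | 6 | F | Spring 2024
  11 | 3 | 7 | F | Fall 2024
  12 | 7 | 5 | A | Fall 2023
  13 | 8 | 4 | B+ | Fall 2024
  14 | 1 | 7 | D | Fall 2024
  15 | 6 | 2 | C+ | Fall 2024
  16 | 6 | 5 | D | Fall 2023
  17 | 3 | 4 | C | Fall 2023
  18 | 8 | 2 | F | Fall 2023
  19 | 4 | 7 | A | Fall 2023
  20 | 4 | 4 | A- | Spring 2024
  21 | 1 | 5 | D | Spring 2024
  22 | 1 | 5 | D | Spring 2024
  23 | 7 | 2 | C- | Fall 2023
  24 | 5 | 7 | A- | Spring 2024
SELECT name, credits FROM courses WHERE credits >= (SELECT MAX(credits) FROM courses)

Execution result:
name | credits
Chemistry 101 | 4
Databases 301 | 4
History 101 | 4
Math 101 | 4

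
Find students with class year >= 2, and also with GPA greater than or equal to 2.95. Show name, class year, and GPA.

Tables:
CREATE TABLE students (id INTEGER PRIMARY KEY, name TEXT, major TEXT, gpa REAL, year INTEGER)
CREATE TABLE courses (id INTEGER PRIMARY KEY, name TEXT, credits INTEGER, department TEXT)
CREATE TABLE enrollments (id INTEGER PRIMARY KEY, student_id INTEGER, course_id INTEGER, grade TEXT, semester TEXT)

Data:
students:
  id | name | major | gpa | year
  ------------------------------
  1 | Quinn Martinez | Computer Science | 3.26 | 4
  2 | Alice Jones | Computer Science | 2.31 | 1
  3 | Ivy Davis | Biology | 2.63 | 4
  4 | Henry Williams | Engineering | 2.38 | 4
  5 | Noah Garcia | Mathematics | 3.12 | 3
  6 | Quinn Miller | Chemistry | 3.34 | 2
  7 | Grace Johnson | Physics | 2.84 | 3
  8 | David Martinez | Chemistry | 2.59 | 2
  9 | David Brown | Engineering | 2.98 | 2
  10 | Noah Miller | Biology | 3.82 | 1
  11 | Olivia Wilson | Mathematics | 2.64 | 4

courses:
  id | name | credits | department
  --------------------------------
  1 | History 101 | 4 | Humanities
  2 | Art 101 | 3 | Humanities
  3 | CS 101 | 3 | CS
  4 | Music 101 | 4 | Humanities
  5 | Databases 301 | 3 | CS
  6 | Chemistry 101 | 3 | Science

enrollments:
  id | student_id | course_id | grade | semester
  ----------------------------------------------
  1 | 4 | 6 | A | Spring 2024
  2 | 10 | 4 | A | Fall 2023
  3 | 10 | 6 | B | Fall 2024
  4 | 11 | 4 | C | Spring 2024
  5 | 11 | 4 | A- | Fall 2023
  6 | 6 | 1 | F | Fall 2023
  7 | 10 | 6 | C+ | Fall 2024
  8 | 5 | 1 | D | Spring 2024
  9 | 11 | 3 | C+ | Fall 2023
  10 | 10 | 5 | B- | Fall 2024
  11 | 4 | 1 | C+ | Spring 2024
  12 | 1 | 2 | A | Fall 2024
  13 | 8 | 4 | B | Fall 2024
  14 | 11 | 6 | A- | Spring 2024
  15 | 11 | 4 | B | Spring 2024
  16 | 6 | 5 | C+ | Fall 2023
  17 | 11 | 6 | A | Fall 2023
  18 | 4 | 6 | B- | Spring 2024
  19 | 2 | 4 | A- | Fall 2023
SELECT name, year, gpa FROM students WHERE year >= 2 AND gpa >= 2.95

Execution result:
name | year | gpa
Quinn Martinez | 4 | 3.26
Noah Garcia | 3 | 3.12
Quinn Miller | 2 | 3.34
David Brown | 2 | 2.98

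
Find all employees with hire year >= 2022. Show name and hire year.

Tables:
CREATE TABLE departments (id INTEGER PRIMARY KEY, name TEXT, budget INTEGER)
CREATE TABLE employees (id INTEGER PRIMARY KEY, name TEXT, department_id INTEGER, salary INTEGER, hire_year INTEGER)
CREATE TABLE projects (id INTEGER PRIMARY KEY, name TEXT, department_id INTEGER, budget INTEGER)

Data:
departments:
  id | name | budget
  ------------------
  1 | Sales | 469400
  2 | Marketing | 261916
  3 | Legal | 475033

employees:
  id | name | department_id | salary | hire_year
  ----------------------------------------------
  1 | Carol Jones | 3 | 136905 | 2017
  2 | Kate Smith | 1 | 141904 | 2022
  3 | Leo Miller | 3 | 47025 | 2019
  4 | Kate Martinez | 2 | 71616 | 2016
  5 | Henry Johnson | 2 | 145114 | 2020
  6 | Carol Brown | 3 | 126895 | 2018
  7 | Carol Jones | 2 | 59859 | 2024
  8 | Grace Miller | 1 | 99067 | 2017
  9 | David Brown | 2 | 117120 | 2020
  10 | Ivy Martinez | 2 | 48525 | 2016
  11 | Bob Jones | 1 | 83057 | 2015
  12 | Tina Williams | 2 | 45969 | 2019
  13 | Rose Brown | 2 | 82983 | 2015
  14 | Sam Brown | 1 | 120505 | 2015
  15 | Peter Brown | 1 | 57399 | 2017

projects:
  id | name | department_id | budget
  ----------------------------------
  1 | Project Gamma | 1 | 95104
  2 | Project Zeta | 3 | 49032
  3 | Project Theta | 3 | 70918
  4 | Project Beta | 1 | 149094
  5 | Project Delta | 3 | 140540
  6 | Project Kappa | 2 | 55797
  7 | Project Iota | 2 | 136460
SELECT name, hire_year FROM employees WHERE hire_year >= 2022

Execution result:
name | hire_year
Kate Smith | 2022
Carol Jones | 2024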